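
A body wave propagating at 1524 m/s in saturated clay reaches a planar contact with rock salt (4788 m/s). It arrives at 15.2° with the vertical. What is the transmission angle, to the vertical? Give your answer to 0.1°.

sin θ₁/V₁ = sin θ₂/V₂ ⇒ sin θ₂ = 4788·sin 15.2°/1524 = 4788·0.2622/1524 = 0.8237.
θ₂ = sin⁻¹(0.8237) = 55.46° (from vertical).

55.5°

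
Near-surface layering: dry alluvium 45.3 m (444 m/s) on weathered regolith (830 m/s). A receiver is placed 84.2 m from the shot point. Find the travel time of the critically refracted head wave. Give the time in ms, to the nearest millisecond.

274 ms

θ_c = arcsin(V₁/V₂) = arcsin(444/830) = 32.34°, cos θ_c = 0.8449.
Intercept time tᵢ = 2h cos θ_c / V₁ = 2·45.3·0.8449/444 = 0.17240 s.
t = x/V₂ + tᵢ = 84.2/830 + 0.17240 = 0.27385 s.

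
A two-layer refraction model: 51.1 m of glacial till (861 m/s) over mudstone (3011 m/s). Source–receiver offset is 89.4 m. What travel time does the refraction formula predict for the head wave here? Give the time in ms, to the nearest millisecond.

143 ms

θ_c = arcsin(V₁/V₂) = arcsin(861/3011) = 16.62°, cos θ_c = 0.9582.
Intercept time tᵢ = 2h cos θ_c / V₁ = 2·51.1·0.9582/861 = 0.11374 s.
t = x/V₂ + tᵢ = 89.4/3011 + 0.11374 = 0.14343 s.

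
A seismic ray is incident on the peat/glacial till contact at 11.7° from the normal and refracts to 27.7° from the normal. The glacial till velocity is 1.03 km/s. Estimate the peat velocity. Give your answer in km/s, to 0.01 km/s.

Snell's law: sin 11.7°/V₁ = sin 27.7°/V₂.
V₁ = V₂·sin 11.7°/sin 27.7° = 1.03 × 0.4362 = 0.45 km/s.

0.45 km/s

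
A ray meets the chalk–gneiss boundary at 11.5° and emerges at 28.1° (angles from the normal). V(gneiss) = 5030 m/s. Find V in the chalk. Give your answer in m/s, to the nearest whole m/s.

Snell's law: sin 11.5°/V₁ = sin 28.1°/V₂.
V₁ = V₂·sin 11.5°/sin 28.1° = 5030 × 0.4233 = 2129.08 m/s.

2129 m/s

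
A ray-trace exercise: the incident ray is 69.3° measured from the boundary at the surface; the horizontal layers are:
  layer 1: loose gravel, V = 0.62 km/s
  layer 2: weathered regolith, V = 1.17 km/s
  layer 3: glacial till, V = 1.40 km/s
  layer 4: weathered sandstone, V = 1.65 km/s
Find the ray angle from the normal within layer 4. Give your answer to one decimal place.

70.2°

From the normal: θ₁ = 90° − 69.3° = 20.7°.
Ray parameter p = sin 20.7° / 0.62 = 5.7012e-01 s/km.
sin θ_4 = p·V_4 = 5.7012e-01 × 1.65 = 0.9407.
θ_4 = 70.17° from the vertical.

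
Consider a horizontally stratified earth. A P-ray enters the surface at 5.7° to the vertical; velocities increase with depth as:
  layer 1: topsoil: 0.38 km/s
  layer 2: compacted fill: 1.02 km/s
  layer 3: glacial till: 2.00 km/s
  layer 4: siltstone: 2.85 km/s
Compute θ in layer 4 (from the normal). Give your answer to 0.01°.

48.15°

Ray parameter p = sin 5.7° / 0.38 = 2.6137e-01 s/km.
sin θ_4 = p·V_4 = 2.6137e-01 × 2.85 = 0.7449.
θ_4 = arcsin 0.7449 = 48.15°.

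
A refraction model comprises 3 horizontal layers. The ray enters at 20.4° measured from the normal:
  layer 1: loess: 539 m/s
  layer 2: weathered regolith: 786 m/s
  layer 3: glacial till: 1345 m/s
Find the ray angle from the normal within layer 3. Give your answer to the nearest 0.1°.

Ray parameter p = sin 20.4° / 539 = 6.4670e-04 s/m.
sin θ_3 = p·V_3 = 6.4670e-04 × 1345 = 0.8698.
θ_3 = 60.44° from the vertical.

60.4°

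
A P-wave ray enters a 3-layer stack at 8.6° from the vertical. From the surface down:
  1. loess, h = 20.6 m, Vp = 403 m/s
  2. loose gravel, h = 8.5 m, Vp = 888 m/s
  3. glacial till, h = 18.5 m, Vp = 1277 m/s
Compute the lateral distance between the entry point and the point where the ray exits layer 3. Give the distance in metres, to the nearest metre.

16 m

p = sin θ₁/V₁ = sin 8.6°/403 = 3.7106e-04 s/m is conserved through the stack.
Layer 1: θ = 8.60°; offset = 20.6·tan 8.60° = 3.115 m.
Layer 2: sin θ = p·888 = 0.3295 → θ = 19.24°; offset = 8.5·tan 19.24° = 2.966 m.
Layer 3: sin θ = p·1277 = 0.4738 → θ = 28.28°; offset = 18.5·tan 28.28° = 9.954 m.
Σ offsets = 16.036 m.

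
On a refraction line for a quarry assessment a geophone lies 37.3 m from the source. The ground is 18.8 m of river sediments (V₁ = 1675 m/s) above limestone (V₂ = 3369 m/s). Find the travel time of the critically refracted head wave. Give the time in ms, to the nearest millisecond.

31 ms

t = x/V₂ + 2h·√(V₂²−V₁²)/(V₁V₂).
√(V₂²−V₁²) = √(3369²−1675²) = 2923.1 m/s; delay term = 2·18.8·2923.1/(1675·3369) = 0.01948 s.
t = 37.3/3369 + 0.01948 = 0.03055 s.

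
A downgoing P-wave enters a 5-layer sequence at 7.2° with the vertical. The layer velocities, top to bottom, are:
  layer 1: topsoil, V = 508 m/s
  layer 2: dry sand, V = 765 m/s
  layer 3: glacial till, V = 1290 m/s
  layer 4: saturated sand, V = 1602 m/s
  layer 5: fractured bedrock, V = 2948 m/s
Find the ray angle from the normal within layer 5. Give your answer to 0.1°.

46.7°

Ray parameter p = sin 7.2° / 508 = 2.4672e-04 s/m.
sin θ_5 = p·V_5 = 2.4672e-04 × 2948 = 0.7273.
θ_5 = arcsin 0.7273 = 46.66°.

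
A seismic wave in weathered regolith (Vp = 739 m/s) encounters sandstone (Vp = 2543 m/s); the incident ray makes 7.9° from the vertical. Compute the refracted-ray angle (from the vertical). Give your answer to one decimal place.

28.2°

Snell's law: sin θ₂ = (V₂/V₁)·sin θ₁ = (2543/739)·sin 7.9° = 0.4730.
θ₂ = arcsin 0.4730 = 28.23° from the normal.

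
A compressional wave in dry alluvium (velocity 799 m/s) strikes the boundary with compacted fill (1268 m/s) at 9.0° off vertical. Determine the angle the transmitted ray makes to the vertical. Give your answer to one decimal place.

14.4°

sin θ₁/V₁ = sin θ₂/V₂ ⇒ sin θ₂ = 1268·sin 9.0°/799 = 1268·0.1564/799 = 0.2483.
θ₂ = arcsin 0.2483 = 14.37° from the normal.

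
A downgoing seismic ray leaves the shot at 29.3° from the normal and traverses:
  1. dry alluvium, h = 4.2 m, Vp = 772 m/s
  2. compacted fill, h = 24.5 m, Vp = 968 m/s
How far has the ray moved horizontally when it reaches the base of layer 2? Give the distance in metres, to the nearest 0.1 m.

21.4 m

Apply Snell's law at each interface; in layer i the horizontal offset is hᵢ·tan θᵢ.
Layer 1: θ = 29.30°; offset = 4.2·tan 29.30° = 2.357 m.
Layer 2: sin θ = 968·sin 29.3°/772 = 0.6136, θ = 37.85°; offset = 24.5·tan 37.85° = 19.040 m.
Σ offsets = 21.397 m.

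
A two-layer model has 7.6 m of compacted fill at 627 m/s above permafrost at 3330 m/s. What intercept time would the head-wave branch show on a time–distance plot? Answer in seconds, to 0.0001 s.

0.0238 s

θ_c = arcsin(V₁/V₂) = arcsin(627/3330) = 10.85°; cos θ_c = 0.9821.
tᵢ = 2h·cos θ_c / V₁ = 2·7.6·0.9821 / 627 = 0.02381 s.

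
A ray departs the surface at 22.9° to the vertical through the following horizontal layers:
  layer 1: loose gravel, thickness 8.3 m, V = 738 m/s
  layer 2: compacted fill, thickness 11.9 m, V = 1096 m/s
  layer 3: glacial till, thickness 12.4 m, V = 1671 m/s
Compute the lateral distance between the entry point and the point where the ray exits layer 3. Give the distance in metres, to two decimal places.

35.03 m

p = sin θ₁/V₁ = sin 22.9°/738 = 5.2727e-04 s/m is conserved through the stack.
Layer 1: θ = 22.90°; offset = 8.3·tan 22.90° = 3.5061 m.
Layer 2: sin θ = p·1096 = 0.5779 → θ = 35.30°; offset = 11.9·tan 35.30° = 8.4263 m.
Layer 3: sin θ = p·1671 = 0.8811 → θ = 61.77°; offset = 12.4·tan 61.77° = 23.0979 m.
Σ offsets = 35.0303 m.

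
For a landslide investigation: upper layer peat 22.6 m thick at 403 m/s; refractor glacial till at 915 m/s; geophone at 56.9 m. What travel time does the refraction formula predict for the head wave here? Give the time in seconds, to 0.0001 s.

t = x/V₂ + 2h·√(V₂²−V₁²)/(V₁V₂).
√(V₂²−V₁²) = √(915²−403²) = 821.5 m/s; delay term = 2·22.6·821.5/(403·915) = 0.10069 s.
t = 56.9/915 + 0.10069 = 0.16288 s.

0.1629 s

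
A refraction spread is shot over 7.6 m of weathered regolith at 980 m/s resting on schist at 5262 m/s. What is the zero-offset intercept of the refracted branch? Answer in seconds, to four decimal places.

θ_c = arcsin(V₁/V₂) = arcsin(980/5262) = 10.73°; cos θ_c = 0.9825.
tᵢ = 2h·cos θ_c / V₁ = 2·7.6·0.9825 / 980 = 0.01524 s.

0.0152 s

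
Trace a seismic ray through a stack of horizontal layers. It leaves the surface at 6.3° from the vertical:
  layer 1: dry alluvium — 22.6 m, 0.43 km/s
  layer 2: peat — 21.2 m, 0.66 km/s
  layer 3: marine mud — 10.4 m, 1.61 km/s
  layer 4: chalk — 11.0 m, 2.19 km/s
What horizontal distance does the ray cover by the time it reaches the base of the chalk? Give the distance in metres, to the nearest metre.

Apply Snell's law at each interface; in layer i the horizontal offset is hᵢ·tan θᵢ.
Layer 1: θ = 6.30°; offset = 22.6·tan 6.30° = 2.495 m.
Layer 2: sin θ = 0.66·sin 6.3°/0.43 = 0.1684, θ = 9.70°; offset = 21.2·tan 9.70° = 3.622 m.
Layer 3: sin θ = 1.61·sin 6.3°/0.43 = 0.4109, θ = 24.26°; offset = 10.4·tan 24.26° = 4.687 m.
Layer 4: sin θ = 2.19·sin 6.3°/0.43 = 0.5589, θ = 33.98°; offset = 11.0·tan 33.98° = 7.414 m.
Σ offsets = 18.218 m.

18 m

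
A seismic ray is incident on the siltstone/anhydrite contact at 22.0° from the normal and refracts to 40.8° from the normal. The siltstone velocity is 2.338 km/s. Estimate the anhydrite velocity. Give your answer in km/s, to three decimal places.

4.078 km/s

sin 22.0° = 0.3746; sin 40.8° = 0.6534.
V₂ = V₁·(sin θ₂/sin θ₁) = 2.338·(0.6534/0.3746) = 4.078 km/s.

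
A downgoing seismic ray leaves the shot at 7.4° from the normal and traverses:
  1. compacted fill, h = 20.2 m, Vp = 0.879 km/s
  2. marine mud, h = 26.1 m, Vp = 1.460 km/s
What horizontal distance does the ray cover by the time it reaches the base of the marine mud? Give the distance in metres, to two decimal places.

Ray parameter p = sin 7.4° / 0.879 km/s = 1.4653e-01 s/km.
Layer 1: θ = 7.40°; offset = 20.2·tan 7.40° = 2.6235 m.
Layer 2: sin θ = p·1.460 = 0.2139 → θ = 12.35°; offset = 26.1·tan 12.35° = 5.7158 m.
Total horizontal offset = 8.3393 m.

8.34 m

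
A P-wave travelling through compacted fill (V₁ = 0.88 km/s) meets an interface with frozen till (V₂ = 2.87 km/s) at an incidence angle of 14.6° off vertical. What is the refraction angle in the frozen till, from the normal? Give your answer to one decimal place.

sin θ₁/V₁ = sin θ₂/V₂ ⇒ sin θ₂ = 2.87·sin 14.6°/0.88 = 2.87·0.2521/0.88 = 0.8221.
θ₂ = arcsin 0.8221 = 55.29° from the normal.

55.3°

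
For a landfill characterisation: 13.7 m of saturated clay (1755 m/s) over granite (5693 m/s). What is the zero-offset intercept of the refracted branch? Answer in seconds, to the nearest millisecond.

tᵢ = 2h·√(V₂²−V₁²)/(V₁V₂).
√(V₂²−V₁²) = √(5693²−1755²) = 5415.7 m/s.
tᵢ = 2·13.7·5415.7/(1755·5693) = 0.01485 s.

0.015 s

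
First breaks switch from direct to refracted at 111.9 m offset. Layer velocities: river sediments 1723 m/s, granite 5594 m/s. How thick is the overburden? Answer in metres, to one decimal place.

x_cross = 2h·√((V₂+V₁)/(V₂−V₁)) → h = x_cross / (2·√((V₂+V₁)/(V₂−V₁))).
√((V₂+V₁)/(V₂−V₁)) = √((5594+1723)/(5594−1723)) = 1.3748.
h = 111.9 / (2·1.3748) = 40.70 m.

40.7 m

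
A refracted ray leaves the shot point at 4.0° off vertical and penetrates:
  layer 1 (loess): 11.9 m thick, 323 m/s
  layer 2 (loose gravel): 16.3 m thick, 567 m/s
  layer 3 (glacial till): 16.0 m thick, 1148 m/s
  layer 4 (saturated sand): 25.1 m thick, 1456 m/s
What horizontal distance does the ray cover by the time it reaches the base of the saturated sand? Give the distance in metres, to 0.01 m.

Apply Snell's law at each interface; in layer i the horizontal offset is hᵢ·tan θᵢ.
Layer 1: θ = 4.00°; offset = 11.9·tan 4.00° = 0.8321 m.
Layer 2: sin θ = 567·sin 4.0°/323 = 0.1225, θ = 7.03°; offset = 16.3·tan 7.03° = 2.0111 m.
Layer 3: sin θ = 1148·sin 4.0°/323 = 0.2479, θ = 14.35°; offset = 16.0·tan 14.35° = 4.0947 m.
Layer 4: sin θ = 1456·sin 4.0°/323 = 0.3144, θ = 18.33°; offset = 25.1·tan 18.33° = 8.3143 m.
Total horizontal offset = 15.2522 m.

15.25 m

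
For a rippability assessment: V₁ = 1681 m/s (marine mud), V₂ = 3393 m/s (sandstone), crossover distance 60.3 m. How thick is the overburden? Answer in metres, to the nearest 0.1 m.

x_cross = 2h·√((V₂+V₁)/(V₂−V₁)) → h = x_cross / (2·√((V₂+V₁)/(V₂−V₁))).
√((V₂+V₁)/(V₂−V₁)) = √((3393+1681)/(3393−1681)) = 1.7216.
h = 60.3 / (2·1.7216) = 17.51 m.

17.5 m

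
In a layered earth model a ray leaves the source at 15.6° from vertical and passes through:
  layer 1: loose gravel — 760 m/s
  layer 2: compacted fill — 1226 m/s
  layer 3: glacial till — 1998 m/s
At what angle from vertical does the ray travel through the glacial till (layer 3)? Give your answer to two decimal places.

Ray parameter p = sin 15.6° / 760 = 3.5384e-04 s/m.
sin θ_3 = p·V_3 = 3.5384e-04 × 1998 = 0.7070.
θ_3 = arcsin 0.7070 = 44.99°.

44.99°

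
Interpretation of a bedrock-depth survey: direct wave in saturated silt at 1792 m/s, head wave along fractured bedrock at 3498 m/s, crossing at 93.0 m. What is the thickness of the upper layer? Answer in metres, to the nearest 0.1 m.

26.4 m

x_cross = 2h·√((V₂+V₁)/(V₂−V₁)) → h = x_cross / (2·√((V₂+V₁)/(V₂−V₁))).
√((V₂+V₁)/(V₂−V₁)) = √((3498+1792)/(3498−1792)) = 1.7609.
h = 93.0 / (2·1.7609) = 26.41 m.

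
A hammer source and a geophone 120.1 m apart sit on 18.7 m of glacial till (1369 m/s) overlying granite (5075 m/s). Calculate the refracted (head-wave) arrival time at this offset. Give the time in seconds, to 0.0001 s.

0.0500 s

t = x/V₂ + 2h·√(V₂²−V₁²)/(V₁V₂).
√(V₂²−V₁²) = √(5075²−1369²) = 4886.9 m/s; delay term = 2·18.7·4886.9/(1369·5075) = 0.02631 s.
t = 120.1/5075 + 0.02631 = 0.04997 s.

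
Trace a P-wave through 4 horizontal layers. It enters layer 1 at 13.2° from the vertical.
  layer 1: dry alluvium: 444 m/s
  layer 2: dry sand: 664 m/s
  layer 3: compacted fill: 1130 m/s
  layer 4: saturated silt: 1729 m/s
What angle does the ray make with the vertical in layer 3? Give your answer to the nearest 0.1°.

35.5°

Snell's law across each interface conserves sin θ / V, so sin θ_3 = V_3·sin θ₁/V₁.
sin θ_3 = 1130 × sin 13.2° / 444 = 0.5812.
θ_3 = 35.53° from the vertical.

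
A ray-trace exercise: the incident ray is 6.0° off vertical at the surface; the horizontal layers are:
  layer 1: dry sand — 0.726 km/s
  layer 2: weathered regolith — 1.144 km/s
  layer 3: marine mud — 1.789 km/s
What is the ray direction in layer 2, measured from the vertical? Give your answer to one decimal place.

Ray parameter p = sin 6.0° / 0.726 = 1.4398e-01 s/km.
sin θ_2 = p·V_2 = 1.4398e-01 × 1.144 = 0.1647.
θ_2 = arcsin 0.1647 = 9.48°.

9.5°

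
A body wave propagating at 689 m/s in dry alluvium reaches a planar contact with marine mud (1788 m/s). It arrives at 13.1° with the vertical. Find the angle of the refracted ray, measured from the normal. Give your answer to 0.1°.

36.0°

sin θ₁/V₁ = sin θ₂/V₂ ⇒ sin θ₂ = 1788·sin 13.1°/689 = 1788·0.2267/689 = 0.5882.
θ₂ = arcsin 0.5882 = 36.03° from the normal.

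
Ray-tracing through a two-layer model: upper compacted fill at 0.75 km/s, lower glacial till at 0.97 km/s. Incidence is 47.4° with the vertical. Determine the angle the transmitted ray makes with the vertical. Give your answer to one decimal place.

Snell's law: sin θ₂ = (V₂/V₁)·sin θ₁ = (0.97/0.75)·sin 47.4° = 0.9520.
θ₂ = arcsin 0.9520 = 72.18° from the normal.

72.2°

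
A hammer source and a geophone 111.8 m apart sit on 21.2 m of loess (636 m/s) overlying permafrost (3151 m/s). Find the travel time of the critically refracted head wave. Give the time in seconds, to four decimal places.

t = x/V₂ + 2h·√(V₂²−V₁²)/(V₁V₂).
√(V₂²−V₁²) = √(3151²−636²) = 3086.1 m/s; delay term = 2·21.2·3086.1/(636·3151) = 0.06529 s.
t = 111.8/3151 + 0.06529 = 0.10078 s.

0.1008 s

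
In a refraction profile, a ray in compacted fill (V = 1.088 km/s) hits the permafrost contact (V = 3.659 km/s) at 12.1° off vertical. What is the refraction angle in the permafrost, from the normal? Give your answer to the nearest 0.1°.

44.8°

Snell's law: sin θ₂ = (V₂/V₁)·sin θ₁ = (3.659/1.088)·sin 12.1° = 0.7050.
θ₂ = sin⁻¹(0.7050) = 44.83° (from vertical).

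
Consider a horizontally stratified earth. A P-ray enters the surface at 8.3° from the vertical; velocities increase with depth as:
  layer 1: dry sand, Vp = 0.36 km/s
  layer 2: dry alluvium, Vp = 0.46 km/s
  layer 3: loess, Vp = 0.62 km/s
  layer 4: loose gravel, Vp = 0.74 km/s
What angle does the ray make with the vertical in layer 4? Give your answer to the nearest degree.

Ray parameter p = sin 8.3° / 0.36 = 4.0099e-01 s/km.
sin θ_4 = p·V_4 = 4.0099e-01 × 0.74 = 0.2967.
θ_4 = 17.26° from the vertical.

17°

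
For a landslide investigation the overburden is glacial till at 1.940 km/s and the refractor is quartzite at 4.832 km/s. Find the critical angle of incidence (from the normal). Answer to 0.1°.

23.7°

Critical incidence: sin θ_c = V₁/V₂ = 1.940/4.832 = 0.4015.
θ_c = arcsin 0.4015 = 23.67°.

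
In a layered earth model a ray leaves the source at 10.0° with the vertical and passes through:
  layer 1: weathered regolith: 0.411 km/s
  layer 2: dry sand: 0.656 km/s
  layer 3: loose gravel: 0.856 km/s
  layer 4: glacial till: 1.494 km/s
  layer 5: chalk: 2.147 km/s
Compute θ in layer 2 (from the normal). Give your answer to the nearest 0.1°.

16.1°

Ray parameter p = sin 10.0° / 0.411 = 4.2250e-01 s/km.
sin θ_2 = p·V_2 = 4.2250e-01 × 0.656 = 0.2772.
θ_2 = arcsin 0.2772 = 16.09°.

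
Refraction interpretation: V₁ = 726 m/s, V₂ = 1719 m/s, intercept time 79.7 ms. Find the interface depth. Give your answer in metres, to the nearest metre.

θ_c = arcsin(726/1719) = 24.98°; cos θ_c = 0.9064.
tᵢ = 2h cos θ_c/V₁ ⇒ h = tᵢ·V₁/(2 cos θ_c) = 0.0797·726/(2·0.9064) = 31.92 m.

32 m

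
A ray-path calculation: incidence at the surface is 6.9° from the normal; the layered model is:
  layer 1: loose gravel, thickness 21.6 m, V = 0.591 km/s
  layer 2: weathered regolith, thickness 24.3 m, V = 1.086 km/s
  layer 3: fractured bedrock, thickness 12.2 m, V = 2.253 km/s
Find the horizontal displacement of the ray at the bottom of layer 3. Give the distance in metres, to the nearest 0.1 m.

p = sin θ₁/V₁ = sin 6.9°/0.591 = 2.0328e-01 s/km is conserved through the stack.
Layer 1: θ = 6.90°; offset = 21.6·tan 6.90° = 2.614 m.
Layer 2: sin θ = p·1.086 = 0.2208 → θ = 12.75°; offset = 24.3·tan 12.75° = 5.500 m.
Layer 3: sin θ = p·2.253 = 0.4580 → θ = 27.26°; offset = 12.2·tan 27.26° = 6.285 m.
Total horizontal offset = 14.399 m.

14.4 m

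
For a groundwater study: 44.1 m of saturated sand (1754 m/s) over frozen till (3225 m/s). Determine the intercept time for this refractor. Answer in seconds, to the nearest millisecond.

0.042 s

θ_c = arcsin(V₁/V₂) = arcsin(1754/3225) = 32.95°; cos θ_c = 0.8392.
tᵢ = 2h·cos θ_c / V₁ = 2·44.1·0.8392 / 1754 = 0.04220 s.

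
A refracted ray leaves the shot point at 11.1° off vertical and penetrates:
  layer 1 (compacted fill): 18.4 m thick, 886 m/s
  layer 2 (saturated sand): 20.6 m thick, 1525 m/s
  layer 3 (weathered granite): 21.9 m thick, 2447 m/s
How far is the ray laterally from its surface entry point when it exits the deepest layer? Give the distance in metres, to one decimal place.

Ray parameter p = sin 11.1° / 886 m/s = 2.1729e-04 s/m.
Layer 1: θ = 11.10°; offset = 18.4·tan 11.10° = 3.610 m.
Layer 2: sin θ = p·1525 = 0.3314 → θ = 19.35°; offset = 20.6·tan 19.35° = 7.235 m.
Layer 3: sin θ = p·2447 = 0.5317 → θ = 32.12°; offset = 21.9·tan 32.12° = 13.749 m.
Σ offsets = 24.594 m.

24.6 m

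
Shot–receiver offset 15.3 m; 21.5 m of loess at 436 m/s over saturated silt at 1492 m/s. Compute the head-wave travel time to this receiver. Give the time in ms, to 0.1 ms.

t = x/V₂ + 2h·√(V₂²−V₁²)/(V₁V₂).
√(V₂²−V₁²) = √(1492²−436²) = 1426.9 m/s; delay term = 2·21.5·1426.9/(436·1492) = 0.09432 s.
t = 15.3/1492 + 0.09432 = 0.10457 s.

104.6 ms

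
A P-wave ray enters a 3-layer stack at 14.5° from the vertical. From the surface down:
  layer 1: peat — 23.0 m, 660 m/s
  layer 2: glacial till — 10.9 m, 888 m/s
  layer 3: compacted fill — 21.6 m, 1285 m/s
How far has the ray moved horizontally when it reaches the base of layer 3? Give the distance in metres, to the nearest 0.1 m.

Ray parameter p = sin 14.5° / 660 m/s = 3.7936e-04 s/m.
Layer 1: θ = 14.50°; offset = 23.0·tan 14.50° = 5.948 m.
Layer 2: sin θ = p·888 = 0.3369 → θ = 19.69°; offset = 10.9·tan 19.69° = 3.900 m.
Layer 3: sin θ = p·1285 = 0.4875 → θ = 29.18°; offset = 21.6·tan 29.18° = 12.060 m.
Total horizontal offset = 21.908 m.

21.9 m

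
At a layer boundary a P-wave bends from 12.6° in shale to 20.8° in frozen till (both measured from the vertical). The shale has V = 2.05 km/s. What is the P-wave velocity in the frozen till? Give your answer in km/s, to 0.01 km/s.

Snell's law: sin 12.6°/V₁ = sin 20.8°/V₂.
V₂ = V₁·sin 20.8°/sin 12.6° = 2.05 × 1.6279 = 3.34 km/s.

3.34 km/s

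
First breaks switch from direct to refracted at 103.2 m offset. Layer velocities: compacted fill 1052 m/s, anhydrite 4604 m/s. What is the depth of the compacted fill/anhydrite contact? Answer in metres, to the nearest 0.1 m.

x_cross = 2h·√((V₂+V₁)/(V₂−V₁)) → h = x_cross / (2·√((V₂+V₁)/(V₂−V₁))).
√((V₂+V₁)/(V₂−V₁)) = √((4604+1052)/(4604−1052)) = 1.2619.
h = 103.2 / (2·1.2619) = 40.89 m.

40.9 m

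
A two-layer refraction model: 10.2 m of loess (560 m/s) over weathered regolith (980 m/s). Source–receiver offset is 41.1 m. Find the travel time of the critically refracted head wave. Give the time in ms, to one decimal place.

71.8 ms

t = x/V₂ + 2h·√(V₂²−V₁²)/(V₁V₂).
√(V₂²−V₁²) = √(980²−560²) = 804.2 m/s; delay term = 2·10.2·804.2/(560·980) = 0.02990 s.
t = 41.1/980 + 0.02990 = 0.07183 s.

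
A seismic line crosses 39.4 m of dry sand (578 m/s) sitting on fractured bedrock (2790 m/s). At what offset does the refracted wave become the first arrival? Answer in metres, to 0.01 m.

x_cross = 2h·√((V₂+V₁)/(V₂−V₁)).
(V₂+V₁)/(V₂−V₁) = (2790+578)/(2790−578) = 1.5226; √ = 1.2339.
x_cross = 2·39.4·1.2339 = 97.23 m.

97.23 m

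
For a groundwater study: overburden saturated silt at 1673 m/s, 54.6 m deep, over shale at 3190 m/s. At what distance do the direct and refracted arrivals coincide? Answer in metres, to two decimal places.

x_cross = 2h·√((V₂+V₁)/(V₂−V₁)).
(V₂+V₁)/(V₂−V₁) = (3190+1673)/(3190−1673) = 3.2057; √ = 1.7904.
x_cross = 2·54.6·1.7904 = 195.52 m.

195.52 m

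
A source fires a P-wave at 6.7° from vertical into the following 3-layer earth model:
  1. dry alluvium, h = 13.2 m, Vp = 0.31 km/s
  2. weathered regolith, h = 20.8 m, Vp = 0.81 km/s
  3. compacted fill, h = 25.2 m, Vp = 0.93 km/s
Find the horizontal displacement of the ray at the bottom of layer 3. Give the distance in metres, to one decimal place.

17.6 m

p = sin θ₁/V₁ = sin 6.7°/0.31 = 3.7636e-01 s/km is conserved through the stack.
Layer 1: θ = 6.70°; offset = 13.2·tan 6.70° = 1.551 m.
Layer 2: sin θ = p·0.81 = 0.3048 → θ = 17.75°; offset = 20.8·tan 17.75° = 6.658 m.
Layer 3: sin θ = p·0.93 = 0.3500 → θ = 20.49°; offset = 25.2·tan 20.49° = 9.416 m.
Summing the layer offsets gives 17.624 m.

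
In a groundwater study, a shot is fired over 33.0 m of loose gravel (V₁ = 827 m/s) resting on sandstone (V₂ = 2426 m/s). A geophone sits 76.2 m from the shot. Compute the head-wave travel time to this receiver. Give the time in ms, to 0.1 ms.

106.4 ms

t = x/V₂ + 2h·√(V₂²−V₁²)/(V₁V₂).
√(V₂²−V₁²) = √(2426²−827²) = 2280.7 m/s; delay term = 2·33.0·2280.7/(827·2426) = 0.07503 s.
t = 76.2/2426 + 0.07503 = 0.10644 s.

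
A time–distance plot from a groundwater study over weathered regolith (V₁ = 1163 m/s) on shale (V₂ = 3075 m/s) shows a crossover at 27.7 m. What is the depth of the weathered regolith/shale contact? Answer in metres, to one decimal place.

x_cross = 2h·√((V₂+V₁)/(V₂−V₁)) → h = x_cross / (2·√((V₂+V₁)/(V₂−V₁))).
√((V₂+V₁)/(V₂−V₁)) = √((3075+1163)/(3075−1163)) = 1.4888.
h = 27.7 / (2·1.4888) = 9.30 m.

9.3 m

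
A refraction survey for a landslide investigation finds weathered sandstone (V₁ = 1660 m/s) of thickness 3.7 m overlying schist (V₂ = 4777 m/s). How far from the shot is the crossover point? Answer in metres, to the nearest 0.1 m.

10.6 m

θ_c = arcsin(1660/4777) = 20.33°, so cos θ_c = 0.9377 and tᵢ = 2h cos θ_c/V₁ = 0.0042 s.
At crossover x/V₁ = x/V₂ + tᵢ ⇒ x = tᵢ/(1/V₁ − 1/V₂) = 0.00418/(6.0241e-04 − 2.0934e-04) = 10.63 m.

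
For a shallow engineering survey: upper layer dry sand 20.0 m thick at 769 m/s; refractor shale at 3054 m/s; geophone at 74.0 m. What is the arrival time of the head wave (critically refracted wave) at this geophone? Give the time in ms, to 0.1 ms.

θ_c = arcsin(V₁/V₂) = arcsin(769/3054) = 14.58°, cos θ_c = 0.9678.
Intercept time tᵢ = 2h cos θ_c / V₁ = 2·20.0·0.9678/769 = 0.05034 s.
t = x/V₂ + tᵢ = 74.0/3054 + 0.05034 = 0.07457 s.

74.6 ms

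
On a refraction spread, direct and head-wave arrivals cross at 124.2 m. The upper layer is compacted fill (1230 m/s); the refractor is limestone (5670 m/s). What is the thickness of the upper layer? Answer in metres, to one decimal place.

h = (x_cross/2)·√((V₂−V₁)/(V₂+V₁)).
(V₂−V₁)/(V₂+V₁) = (5670−1230)/(5670+1230) = 0.6435; √ = 0.8022.
h = (124.2/2)·0.8022 = 49.81 m.

49.8 m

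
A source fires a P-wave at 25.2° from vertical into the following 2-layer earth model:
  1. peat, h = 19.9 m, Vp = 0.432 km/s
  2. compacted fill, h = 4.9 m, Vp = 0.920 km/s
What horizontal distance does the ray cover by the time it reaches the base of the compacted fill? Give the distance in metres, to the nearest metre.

20 m

Apply Snell's law at each interface; in layer i the horizontal offset is hᵢ·tan θᵢ.
Layer 1: θ = 25.20°; offset = 19.9·tan 25.20° = 9.364 m.
Layer 2: sin θ = 0.920·sin 25.2°/0.432 = 0.9068, θ = 65.06°; offset = 4.9·tan 65.06° = 10.537 m.
Total horizontal offset = 19.901 m.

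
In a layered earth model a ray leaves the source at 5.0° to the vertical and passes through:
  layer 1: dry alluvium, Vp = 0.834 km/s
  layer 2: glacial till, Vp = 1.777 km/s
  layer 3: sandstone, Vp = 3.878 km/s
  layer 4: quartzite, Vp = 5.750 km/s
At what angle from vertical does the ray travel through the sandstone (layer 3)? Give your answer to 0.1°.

23.9°

Ray parameter p = sin 5.0° / 0.834 = 1.0450e-01 s/km.
sin θ_3 = p·V_3 = 1.0450e-01 × 3.878 = 0.4053.
θ_3 = arcsin 0.4053 = 23.91°.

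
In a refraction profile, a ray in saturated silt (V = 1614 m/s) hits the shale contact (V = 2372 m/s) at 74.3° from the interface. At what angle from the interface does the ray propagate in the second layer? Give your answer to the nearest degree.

67°

Angle from the normal: 90° − 74.3° = 15.7°.
Snell's law: sin θ₂ = (V₂/V₁)·sin θ₁ = (2372/1614)·sin 15.7° = 0.3977.
θ₂ = sin⁻¹(0.3977) = 23.43° (from vertical).
From the interface: 90° − 23.43° = 66.57°.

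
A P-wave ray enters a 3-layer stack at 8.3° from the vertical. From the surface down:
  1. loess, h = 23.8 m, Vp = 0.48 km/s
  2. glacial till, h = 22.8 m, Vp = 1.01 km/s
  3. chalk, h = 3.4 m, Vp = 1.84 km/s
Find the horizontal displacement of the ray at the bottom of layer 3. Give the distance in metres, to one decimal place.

p = sin θ₁/V₁ = sin 8.3°/0.48 = 3.0074e-01 s/km is conserved through the stack.
Layer 1: θ = 8.30°; offset = 23.8·tan 8.30° = 3.472 m.
Layer 2: sin θ = p·1.01 = 0.3037 → θ = 17.68°; offset = 22.8·tan 17.68° = 7.269 m.
Layer 3: sin θ = p·1.84 = 0.5534 → θ = 33.60°; offset = 3.4·tan 33.60° = 2.259 m.
Σ offsets = 13.000 m.

13.0 m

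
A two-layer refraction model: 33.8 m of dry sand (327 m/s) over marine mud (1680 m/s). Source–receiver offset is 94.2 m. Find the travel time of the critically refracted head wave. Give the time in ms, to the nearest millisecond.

θ_c = arcsin(V₁/V₂) = arcsin(327/1680) = 11.22°, cos θ_c = 0.9809.
Intercept time tᵢ = 2h cos θ_c / V₁ = 2·33.8·0.9809/327 = 0.20277 s.
t = x/V₂ + tᵢ = 94.2/1680 + 0.20277 = 0.25885 s.

259 ms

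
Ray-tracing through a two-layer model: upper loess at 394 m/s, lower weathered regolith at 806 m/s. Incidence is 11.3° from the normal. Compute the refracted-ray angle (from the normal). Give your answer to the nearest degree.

24°

Snell's law: sin θ₂ = (V₂/V₁)·sin θ₁ = (806/394)·sin 11.3° = 0.4008.
θ₂ = arcsin 0.4008 = 23.63° from the normal.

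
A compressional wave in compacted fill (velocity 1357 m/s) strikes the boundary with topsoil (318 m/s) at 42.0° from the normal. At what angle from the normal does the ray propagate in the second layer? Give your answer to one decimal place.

9.0°

sin θ₁/V₁ = sin θ₂/V₂ ⇒ sin θ₂ = 318·sin 42.0°/1357 = 318·0.6691/1357 = 0.1568.
θ₂ = arcsin 0.1568 = 9.02° from the normal.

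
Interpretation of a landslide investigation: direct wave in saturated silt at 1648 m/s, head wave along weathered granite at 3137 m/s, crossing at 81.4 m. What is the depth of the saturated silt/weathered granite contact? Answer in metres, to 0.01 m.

22.70 m

x_cross = 2h·√((V₂+V₁)/(V₂−V₁)) → h = x_cross / (2·√((V₂+V₁)/(V₂−V₁))).
√((V₂+V₁)/(V₂−V₁)) = √((3137+1648)/(3137−1648)) = 1.7926.
h = 81.4 / (2·1.7926) = 22.70 m.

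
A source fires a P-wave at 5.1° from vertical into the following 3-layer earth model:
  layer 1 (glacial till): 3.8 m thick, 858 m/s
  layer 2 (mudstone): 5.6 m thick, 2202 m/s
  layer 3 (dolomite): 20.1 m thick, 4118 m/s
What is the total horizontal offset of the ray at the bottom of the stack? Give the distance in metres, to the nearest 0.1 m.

Ray parameter p = sin 5.1° / 858 m/s = 1.0361e-04 s/m.
Layer 1: θ = 5.10°; offset = 3.8·tan 5.10° = 0.339 m.
Layer 2: sin θ = p·2202 = 0.2281 → θ = 13.19°; offset = 5.6·tan 13.19° = 1.312 m.
Layer 3: sin θ = p·4118 = 0.4267 → θ = 25.26°; offset = 20.1·tan 25.26° = 9.482 m.
Total horizontal offset = 11.133 m.

11.1 m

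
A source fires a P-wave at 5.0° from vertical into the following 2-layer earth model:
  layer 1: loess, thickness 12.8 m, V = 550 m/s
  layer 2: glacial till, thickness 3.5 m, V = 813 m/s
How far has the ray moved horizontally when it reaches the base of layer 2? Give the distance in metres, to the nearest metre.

p = sin θ₁/V₁ = sin 5.0°/550 = 1.5846e-04 s/m is conserved through the stack.
Layer 1: θ = 5.00°; offset = 12.8·tan 5.00° = 1.120 m.
Layer 2: sin θ = p·813 = 0.1288 → θ = 7.40°; offset = 3.5·tan 7.40° = 0.455 m.
Σ offsets = 1.575 m.

2 m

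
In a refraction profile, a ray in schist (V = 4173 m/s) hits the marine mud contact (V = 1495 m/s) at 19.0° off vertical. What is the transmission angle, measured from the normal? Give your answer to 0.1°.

6.7°

sin θ₁/V₁ = sin θ₂/V₂ ⇒ sin θ₂ = 1495·sin 19.0°/4173 = 1495·0.3256/4173 = 0.1166.
θ₂ = sin⁻¹(0.1166) = 6.70° (from vertical).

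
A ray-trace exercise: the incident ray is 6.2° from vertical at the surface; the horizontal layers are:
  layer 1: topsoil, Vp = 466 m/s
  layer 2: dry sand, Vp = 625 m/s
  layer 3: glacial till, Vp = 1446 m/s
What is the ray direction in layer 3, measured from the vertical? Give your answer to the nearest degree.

Ray parameter p = sin 6.2° / 466 = 2.3176e-04 s/m.
sin θ_3 = p·V_3 = 2.3176e-04 × 1446 = 0.3351.
θ_3 = arcsin 0.3351 = 19.58°.

20°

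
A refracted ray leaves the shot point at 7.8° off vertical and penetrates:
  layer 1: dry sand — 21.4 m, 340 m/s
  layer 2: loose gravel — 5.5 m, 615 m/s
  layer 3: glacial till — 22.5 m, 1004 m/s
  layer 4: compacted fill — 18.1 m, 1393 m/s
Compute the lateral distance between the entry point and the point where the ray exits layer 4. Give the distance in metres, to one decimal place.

Ray parameter p = sin 7.8° / 340 m/s = 3.9916e-04 s/m.
Layer 1: θ = 7.80°; offset = 21.4·tan 7.80° = 2.931 m.
Layer 2: sin θ = p·615 = 0.2455 → θ = 14.21°; offset = 5.5·tan 14.21° = 1.393 m.
Layer 3: sin θ = p·1004 = 0.4008 → θ = 23.63°; offset = 22.5·tan 23.63° = 9.842 m.
Layer 4: sin θ = p·1393 = 0.5560 → θ = 33.78°; offset = 18.1·tan 33.78° = 12.109 m.
Total horizontal offset = 26.275 m.

26.3 m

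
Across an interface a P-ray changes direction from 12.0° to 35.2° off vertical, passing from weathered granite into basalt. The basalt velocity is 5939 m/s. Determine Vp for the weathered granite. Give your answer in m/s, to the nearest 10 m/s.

Snell's law: sin 12.0°/V₁ = sin 35.2°/V₂.
V₁ = V₂·sin 12.0°/sin 35.2° = 5939 × 0.3607 = 2142.12 m/s.

2140 m/s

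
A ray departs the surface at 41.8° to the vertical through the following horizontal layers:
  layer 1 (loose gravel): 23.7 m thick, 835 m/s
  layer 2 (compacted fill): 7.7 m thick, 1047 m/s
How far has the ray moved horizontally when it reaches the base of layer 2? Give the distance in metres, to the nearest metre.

p = sin θ₁/V₁ = sin 41.8°/835 = 7.9824e-04 s/m is conserved through the stack.
Layer 1: θ = 41.80°; offset = 23.7·tan 41.80° = 21.190 m.
Layer 2: sin θ = p·1047 = 0.8358 → θ = 56.70°; offset = 7.7·tan 56.70° = 11.720 m.
Summing the layer offsets gives 32.910 m.

33 m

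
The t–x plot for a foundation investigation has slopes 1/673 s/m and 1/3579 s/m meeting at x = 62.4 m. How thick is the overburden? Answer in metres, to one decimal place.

25.8 m

x_cross = 2h·√((V₂+V₁)/(V₂−V₁)) → h = x_cross / (2·√((V₂+V₁)/(V₂−V₁))).
√((V₂+V₁)/(V₂−V₁)) = √((3579+673)/(3579−673)) = 1.2096.
h = 62.4 / (2·1.2096) = 25.79 m.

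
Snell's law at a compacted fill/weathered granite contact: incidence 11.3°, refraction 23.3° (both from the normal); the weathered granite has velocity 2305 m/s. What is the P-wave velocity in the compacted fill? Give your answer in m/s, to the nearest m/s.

1142 m/s

Snell's law: sin 11.3°/V₁ = sin 23.3°/V₂.
V₁ = V₂·sin 11.3°/sin 23.3° = 2305 × 0.4954 = 1141.86 m/s.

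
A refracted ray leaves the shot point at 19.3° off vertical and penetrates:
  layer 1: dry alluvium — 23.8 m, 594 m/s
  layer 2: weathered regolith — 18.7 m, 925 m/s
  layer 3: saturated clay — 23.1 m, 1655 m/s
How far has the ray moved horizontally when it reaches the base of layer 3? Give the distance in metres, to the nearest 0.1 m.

Ray parameter p = sin 19.3° / 594 m/s = 5.5642e-04 s/m.
Layer 1: θ = 19.30°; offset = 23.8·tan 19.30° = 8.335 m.
Layer 2: sin θ = p·925 = 0.5147 → θ = 30.98°; offset = 18.7·tan 30.98° = 11.226 m.
Layer 3: sin θ = p·1655 = 0.9209 → θ = 67.05°; offset = 23.1·tan 67.05° = 54.565 m.
Total horizontal offset = 74.125 m.

74.1 m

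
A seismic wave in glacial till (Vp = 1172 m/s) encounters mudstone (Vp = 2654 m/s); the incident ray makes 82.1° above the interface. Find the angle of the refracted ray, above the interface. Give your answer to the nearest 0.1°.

Angle from the normal: 90° − 82.1° = 7.9°.
sin θ₁/V₁ = sin θ₂/V₂ ⇒ sin θ₂ = 2654·sin 7.9°/1172 = 2654·0.1374/1172 = 0.3112.
θ₂ = sin⁻¹(0.3112) = 18.13° (from vertical).
From the interface: 90° − 18.13° = 71.87°.

71.9°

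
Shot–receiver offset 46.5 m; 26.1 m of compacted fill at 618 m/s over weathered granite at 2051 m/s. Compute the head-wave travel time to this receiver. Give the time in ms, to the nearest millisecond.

t = x/V₂ + 2h·√(V₂²−V₁²)/(V₁V₂).
√(V₂²−V₁²) = √(2051²−618²) = 1955.7 m/s; delay term = 2·26.1·1955.7/(618·2051) = 0.08054 s.
t = 46.5/2051 + 0.08054 = 0.10321 s.

103 ms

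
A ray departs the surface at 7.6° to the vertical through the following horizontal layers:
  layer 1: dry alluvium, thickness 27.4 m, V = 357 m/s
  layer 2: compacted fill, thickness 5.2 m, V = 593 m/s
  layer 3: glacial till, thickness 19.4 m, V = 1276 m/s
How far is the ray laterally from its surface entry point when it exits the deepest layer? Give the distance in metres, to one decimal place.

Apply Snell's law at each interface; in layer i the horizontal offset is hᵢ·tan θᵢ.
Layer 1: θ = 7.60°; offset = 27.4·tan 7.60° = 3.656 m.
Layer 2: sin θ = 593·sin 7.6°/357 = 0.2197, θ = 12.69°; offset = 5.2·tan 12.69° = 1.171 m.
Layer 3: sin θ = 1276·sin 7.6°/357 = 0.4727, θ = 28.21°; offset = 19.4·tan 28.21° = 10.407 m.
Summing the layer offsets gives 15.234 m.

15.2 m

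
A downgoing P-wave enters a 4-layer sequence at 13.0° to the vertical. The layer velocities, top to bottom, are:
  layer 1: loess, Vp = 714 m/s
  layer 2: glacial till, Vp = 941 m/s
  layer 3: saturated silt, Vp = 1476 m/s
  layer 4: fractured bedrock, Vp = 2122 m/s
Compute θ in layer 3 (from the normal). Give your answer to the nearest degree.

Ray parameter p = sin 13.0° / 714 = 3.1506e-04 s/m.
sin θ_3 = p·V_3 = 3.1506e-04 × 1476 = 0.4650.
θ_3 = 27.71° from the vertical.

28°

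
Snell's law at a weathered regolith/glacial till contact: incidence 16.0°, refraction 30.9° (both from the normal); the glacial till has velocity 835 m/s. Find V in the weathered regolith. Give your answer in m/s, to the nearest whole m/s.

sin 16.0° = 0.2756; sin 30.9° = 0.5135.
V₁ = V₂·(sin θ₁/sin θ₂) = 835·(0.2756/0.5135) = 448.18 m/s.

448 m/s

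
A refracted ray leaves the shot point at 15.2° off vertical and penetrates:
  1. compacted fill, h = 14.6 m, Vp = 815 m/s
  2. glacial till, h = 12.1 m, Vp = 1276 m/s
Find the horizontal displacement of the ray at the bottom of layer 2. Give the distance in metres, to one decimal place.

Ray parameter p = sin 15.2° / 815 m/s = 3.2170e-04 s/m.
Layer 1: θ = 15.20°; offset = 14.6·tan 15.20° = 3.967 m.
Layer 2: sin θ = p·1276 = 0.4105 → θ = 24.24°; offset = 12.1·tan 24.24° = 5.447 m.
Summing the layer offsets gives 9.414 m.

9.4 m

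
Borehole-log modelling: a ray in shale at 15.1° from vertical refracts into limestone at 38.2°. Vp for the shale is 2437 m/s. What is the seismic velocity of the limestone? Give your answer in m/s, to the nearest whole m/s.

5785 m/s

Snell's law: sin 15.1°/V₁ = sin 38.2°/V₂.
V₂ = V₁·sin 38.2°/sin 15.1° = 2437 × 2.3739 = 5785.16 m/s.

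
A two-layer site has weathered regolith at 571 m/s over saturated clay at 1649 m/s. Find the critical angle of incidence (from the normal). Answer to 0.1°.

20.3°

At critical incidence the refracted ray runs along the interface (θ₂ = 90°), so sin θ_c = V₁/V₂.
θ_c = arcsin(571/1649) = arcsin 0.3463 = 20.26°.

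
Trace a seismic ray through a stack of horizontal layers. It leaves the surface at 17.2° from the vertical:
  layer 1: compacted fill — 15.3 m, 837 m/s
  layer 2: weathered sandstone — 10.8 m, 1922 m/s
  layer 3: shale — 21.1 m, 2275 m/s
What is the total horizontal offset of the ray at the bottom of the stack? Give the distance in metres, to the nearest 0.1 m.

43.2 m

Ray parameter p = sin 17.2° / 837 m/s = 3.5330e-04 s/m.
Layer 1: θ = 17.20°; offset = 15.3·tan 17.20° = 4.736 m.
Layer 2: sin θ = p·1922 = 0.6790 → θ = 42.77°; offset = 10.8·tan 42.77° = 9.990 m.
Layer 3: sin θ = p·2275 = 0.8037 → θ = 53.49°; offset = 21.1·tan 53.49° = 28.504 m.
Σ offsets = 43.230 m.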